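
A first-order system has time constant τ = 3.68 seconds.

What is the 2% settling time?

For first-order system, 2% settling time ≈ 4τ = 4 × 3.68 = 14.72 s.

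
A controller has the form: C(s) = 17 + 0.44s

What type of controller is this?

This is a Proportional-Derivative (PD) controller.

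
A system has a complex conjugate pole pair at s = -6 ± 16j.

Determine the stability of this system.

Real part of poles is -6 (< 0, left half-plane). Stable.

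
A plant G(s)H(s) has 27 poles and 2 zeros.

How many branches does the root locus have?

Root locus has n branches where n = number of poles = 27.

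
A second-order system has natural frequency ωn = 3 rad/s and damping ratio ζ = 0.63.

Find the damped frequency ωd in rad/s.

ωd = ωn√(1 - ζ²) = 3√(1 - 0.63²) = 2.33 rad/s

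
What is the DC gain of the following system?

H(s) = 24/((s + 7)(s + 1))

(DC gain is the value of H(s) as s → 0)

DC gain = H(0) = 24/(7 × 1) = 24/7 = 3.4286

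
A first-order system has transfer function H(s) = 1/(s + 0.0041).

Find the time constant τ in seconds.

For H(s) = 1/(s + 1/τ), the pole is at -1/τ = -0.0041, so τ = 1/0.0041 = 243.9 s.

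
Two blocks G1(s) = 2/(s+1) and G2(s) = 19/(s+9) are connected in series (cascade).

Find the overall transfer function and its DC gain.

Series: multiply transfer functions. G_eq = 2/(s+1) × 19/(s+9) = 38/((s+1)(s+9)). DC gain = 38/(1×9) = 4.2222.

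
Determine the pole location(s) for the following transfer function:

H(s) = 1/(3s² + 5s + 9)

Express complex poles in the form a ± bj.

Discriminant = 5² - 4×3×9 = 25 - 108 = -83 < 0, so the poles are a complex conjugate pair s = (-5 ± j√83)/(2×3). Real part = -5/(2×3) = -5/6 ≈ -0.8333; imaginary part = ±√83/(2×3) ≈ 1.5184. Poles: s = -0.8333 ± 1.5184j.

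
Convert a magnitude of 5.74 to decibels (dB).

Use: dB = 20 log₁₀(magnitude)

dB = 20 log₁₀(5.74) = 15.2 dB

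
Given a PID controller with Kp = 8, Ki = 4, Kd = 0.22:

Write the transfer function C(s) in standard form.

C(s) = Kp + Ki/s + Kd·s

Substituting values: C(s) = 8 + 4/s + 0.22s = (0.22s² + 8s + 4)/s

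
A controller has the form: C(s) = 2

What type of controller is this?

This is a Proportional (P) controller.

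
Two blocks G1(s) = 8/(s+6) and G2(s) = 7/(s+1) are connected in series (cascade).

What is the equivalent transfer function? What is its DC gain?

Series: multiply transfer functions. G_eq = 8/(s+6) × 7/(s+1) = 56/((s+6)(s+1)). DC gain = 56/(6×1) = 9.3333.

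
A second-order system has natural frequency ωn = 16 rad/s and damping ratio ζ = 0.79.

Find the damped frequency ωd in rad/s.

ωd = ωn√(1 - ζ²) = 16√(1 - 0.79²) = 9.81 rad/s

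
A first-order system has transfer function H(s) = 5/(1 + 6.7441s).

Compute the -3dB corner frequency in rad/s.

Corner frequency = 1/τ = 1/6.7441 = 0.148 rad/s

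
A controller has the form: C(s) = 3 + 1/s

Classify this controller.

This is a Proportional-Integral (PI) controller.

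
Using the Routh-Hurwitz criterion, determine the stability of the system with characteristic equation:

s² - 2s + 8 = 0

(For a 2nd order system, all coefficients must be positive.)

Coefficients: 1, -2, 8. b=-2 not positive, so system is unstable.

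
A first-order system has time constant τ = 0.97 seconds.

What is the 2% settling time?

For first-order system, 2% settling time ≈ 4τ = 4 × 0.97 = 3.88 s.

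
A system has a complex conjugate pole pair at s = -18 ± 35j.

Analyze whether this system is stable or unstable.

Real part of poles is -18 (< 0, left half-plane). Stable.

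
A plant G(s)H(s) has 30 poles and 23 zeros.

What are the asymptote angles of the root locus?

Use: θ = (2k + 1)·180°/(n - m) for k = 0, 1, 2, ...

n - m = 30 - 23 = 7. Angles: θk = (2k + 1)·180°/7 = 25.71°, 77.14°, 128.57°, 180°, 231.43°, 282.86°, 334.29°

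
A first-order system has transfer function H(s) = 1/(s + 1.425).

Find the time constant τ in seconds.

For H(s) = 1/(s + 1/τ), the pole is at -1/τ = -1.425, so τ = 1/1.425 = 0.7018 s.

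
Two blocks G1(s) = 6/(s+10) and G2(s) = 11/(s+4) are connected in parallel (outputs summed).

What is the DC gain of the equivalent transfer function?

Parallel: G_eq = G1 + G2. DC gain = G1(0) + G2(0) = 6/10 + 11/4 = 0.6 + 2.75 = 3.35.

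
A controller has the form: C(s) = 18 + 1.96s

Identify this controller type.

This is a Proportional-Derivative (PD) controller.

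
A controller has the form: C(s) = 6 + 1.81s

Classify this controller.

This is a Proportional-Derivative (PD) controller.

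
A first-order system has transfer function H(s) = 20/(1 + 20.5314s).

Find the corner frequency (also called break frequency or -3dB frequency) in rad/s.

Corner frequency = 1/τ = 1/20.5314 = 0.049 rad/s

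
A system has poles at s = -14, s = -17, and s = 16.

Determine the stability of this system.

Pole(s) at s = 16 are not in the left half-plane. System is unstable.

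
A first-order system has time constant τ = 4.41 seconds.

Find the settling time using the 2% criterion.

For first-order system, 2% settling time ≈ 4τ = 4 × 4.41 = 17.64 s.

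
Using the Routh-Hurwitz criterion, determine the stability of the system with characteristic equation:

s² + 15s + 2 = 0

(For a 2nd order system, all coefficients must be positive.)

Coefficients: 1, 15, 2. All positive, so system is stable.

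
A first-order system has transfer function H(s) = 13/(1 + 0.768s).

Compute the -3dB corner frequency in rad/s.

Corner frequency = 1/τ = 1/0.768 = 1.302 rad/s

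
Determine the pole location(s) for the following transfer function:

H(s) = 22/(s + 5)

Pole is where denominator = 0: s + 5 = 0, so s = -5.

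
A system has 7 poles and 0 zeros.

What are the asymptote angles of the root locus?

n - m = 7 - 0 = 7. Angles: θk = (2k + 1)·180°/7 = 25.71°, 77.14°, 128.57°, 180°, 231.43°, 282.86°, 334.29°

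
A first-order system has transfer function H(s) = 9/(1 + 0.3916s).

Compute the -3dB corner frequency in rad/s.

Corner frequency = 1/τ = 1/0.3916 = 2.554 rad/s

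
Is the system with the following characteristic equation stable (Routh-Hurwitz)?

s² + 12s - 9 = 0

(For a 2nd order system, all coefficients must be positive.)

Coefficients: 1, 12, -9. c=-9 not positive, so system is unstable.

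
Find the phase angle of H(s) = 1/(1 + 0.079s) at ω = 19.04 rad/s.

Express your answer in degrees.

Phase = -arctan(ωτ) = -arctan(19.04 × 0.079) = -56.4°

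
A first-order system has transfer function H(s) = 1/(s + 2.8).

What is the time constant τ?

For H(s) = 1/(s + 1/τ), the pole is at -1/τ = -2.8, so τ = 1/2.8 = 0.3571 s.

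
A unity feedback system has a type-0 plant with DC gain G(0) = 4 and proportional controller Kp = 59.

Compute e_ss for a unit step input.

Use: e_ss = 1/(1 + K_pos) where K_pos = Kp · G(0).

K_pos = Kp · G(0) = 59 × 4 = 236. e_ss = 1/(1 + 236) = 0.0042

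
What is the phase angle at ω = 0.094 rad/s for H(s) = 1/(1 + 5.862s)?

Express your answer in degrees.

Phase = -arctan(ωτ) = -arctan(0.094 × 5.862) = -28.9°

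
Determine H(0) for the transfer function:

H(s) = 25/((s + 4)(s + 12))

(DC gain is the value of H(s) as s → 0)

DC gain = H(0) = 25/(4 × 12) = 25/48 = 0.5208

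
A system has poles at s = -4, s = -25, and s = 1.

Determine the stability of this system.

Pole(s) at s = 1 are not in the left half-plane. System is unstable.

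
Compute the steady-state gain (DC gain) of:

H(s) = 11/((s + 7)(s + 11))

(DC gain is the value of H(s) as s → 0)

DC gain = H(0) = 11/(7 × 11) = 11/77 = 0.1429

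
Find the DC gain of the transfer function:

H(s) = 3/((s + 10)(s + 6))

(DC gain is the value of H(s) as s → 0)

DC gain = H(0) = 3/(10 × 6) = 3/60 = 0.05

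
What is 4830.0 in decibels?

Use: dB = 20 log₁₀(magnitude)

dB = 20 log₁₀(4830.0) = 73.7 dB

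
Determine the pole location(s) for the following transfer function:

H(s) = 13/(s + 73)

Pole is where denominator = 0: s + 73 = 0, so s = -73.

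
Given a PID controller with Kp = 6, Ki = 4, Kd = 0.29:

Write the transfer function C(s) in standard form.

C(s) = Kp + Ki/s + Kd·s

Substituting values: C(s) = 6 + 4/s + 0.29s = (0.29s² + 6s + 4)/s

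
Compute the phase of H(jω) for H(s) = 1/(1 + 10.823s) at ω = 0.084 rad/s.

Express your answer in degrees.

Phase = -arctan(ωτ) = -arctan(0.084 × 10.823) = -42.3°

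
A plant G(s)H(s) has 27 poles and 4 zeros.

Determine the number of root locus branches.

Root locus has n branches where n = number of poles = 27.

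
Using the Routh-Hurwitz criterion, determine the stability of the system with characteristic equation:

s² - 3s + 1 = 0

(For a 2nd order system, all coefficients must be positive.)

Coefficients: 1, -3, 1. b=-3 not positive, so system is unstable.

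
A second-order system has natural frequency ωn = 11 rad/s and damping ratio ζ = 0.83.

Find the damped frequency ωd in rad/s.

ωd = ωn√(1 - ζ²) = 11√(1 - 0.83²) = 6.14 rad/s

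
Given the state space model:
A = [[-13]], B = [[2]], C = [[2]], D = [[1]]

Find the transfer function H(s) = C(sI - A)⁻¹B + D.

(sI - A)⁻¹ = 1/(s + 13). H(s) = 2×2/(s + 13) + 1 = (s + 17)/(s + 13).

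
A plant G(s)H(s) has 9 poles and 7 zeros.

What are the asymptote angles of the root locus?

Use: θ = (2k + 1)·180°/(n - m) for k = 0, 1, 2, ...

n - m = 9 - 7 = 2. Angles: θk = (2k + 1)·180°/2 = 90°, 270°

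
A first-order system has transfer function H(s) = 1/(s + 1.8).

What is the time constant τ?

For H(s) = 1/(s + 1/τ), the pole is at -1/τ = -1.8, so τ = 1/1.8 = 0.5556 s.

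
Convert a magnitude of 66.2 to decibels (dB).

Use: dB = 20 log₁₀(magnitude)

dB = 20 log₁₀(66.2) = 36.4 dB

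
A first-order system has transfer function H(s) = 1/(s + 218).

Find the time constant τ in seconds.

For H(s) = 1/(s + 1/τ), the pole is at -1/τ = -218, so τ = 1/218 = 0.0046 s.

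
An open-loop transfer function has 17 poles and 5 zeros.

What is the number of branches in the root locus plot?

Root locus has n branches where n = number of poles = 17.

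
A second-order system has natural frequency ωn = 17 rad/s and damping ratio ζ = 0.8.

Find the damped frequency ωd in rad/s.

ωd = ωn√(1 - ζ²) = 17√(1 - 0.8²) = 10.2 rad/s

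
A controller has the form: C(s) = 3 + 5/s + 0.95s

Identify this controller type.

This is a Proportional-Integral-Derivative (PID) controller.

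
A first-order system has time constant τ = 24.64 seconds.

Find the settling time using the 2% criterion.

For first-order system, 2% settling time ≈ 4τ = 4 × 24.64 = 98.56 s.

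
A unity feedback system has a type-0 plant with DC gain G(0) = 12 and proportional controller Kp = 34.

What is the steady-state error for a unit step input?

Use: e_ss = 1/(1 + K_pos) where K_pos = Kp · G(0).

K_pos = Kp · G(0) = 34 × 12 = 408. e_ss = 1/(1 + 408) = 0.0024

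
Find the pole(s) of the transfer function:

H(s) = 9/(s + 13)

Pole is where denominator = 0: s + 13 = 0, so s = -13.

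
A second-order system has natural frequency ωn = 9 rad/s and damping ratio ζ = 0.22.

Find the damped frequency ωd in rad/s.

ωd = ωn√(1 - ζ²) = 9√(1 - 0.22²) = 8.78 rad/s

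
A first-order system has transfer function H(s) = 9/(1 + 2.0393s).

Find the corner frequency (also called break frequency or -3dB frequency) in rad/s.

Corner frequency = 1/τ = 1/2.0393 = 0.49 rad/s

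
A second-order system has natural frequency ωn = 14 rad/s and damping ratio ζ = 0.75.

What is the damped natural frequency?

ωd = ωn√(1 - ζ²) = 14√(1 - 0.75²) = 9.26 rad/s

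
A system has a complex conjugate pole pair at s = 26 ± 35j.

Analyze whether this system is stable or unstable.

Real part of poles is 26 (> 0, right half-plane). Unstable.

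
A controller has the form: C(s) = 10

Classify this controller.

This is a Proportional (P) controller.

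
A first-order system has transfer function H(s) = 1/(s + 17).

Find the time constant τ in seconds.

For H(s) = 1/(s + 1/τ), the pole is at -1/τ = -17, so τ = 1/17 = 0.0588 s.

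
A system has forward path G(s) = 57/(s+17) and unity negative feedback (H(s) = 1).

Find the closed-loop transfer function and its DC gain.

T(s) = G/(1+GH) = [57/(s+17)] / [1 + 57/(s+17)] = 57/(s+17+57) = 57/(s+74). DC gain = 57/74 = 0.7703.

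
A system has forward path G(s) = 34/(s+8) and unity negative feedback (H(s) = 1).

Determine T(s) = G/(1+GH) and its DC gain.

T(s) = G/(1+GH) = [34/(s+8)] / [1 + 34/(s+8)] = 34/(s+8+34) = 34/(s+42). DC gain = 34/42 = 0.8095.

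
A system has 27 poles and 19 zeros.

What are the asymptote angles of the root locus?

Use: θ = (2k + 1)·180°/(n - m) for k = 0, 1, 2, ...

n - m = 27 - 19 = 8. Angles: θk = (2k + 1)·180°/8 = 22.5°, 67.5°, 112.5°, 157.5°, 202.5°, 247.5°, 292.5°, 337.5°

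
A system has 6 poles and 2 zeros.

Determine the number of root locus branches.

Root locus has n branches where n = number of poles = 6.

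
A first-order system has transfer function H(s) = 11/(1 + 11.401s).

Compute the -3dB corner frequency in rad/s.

Corner frequency = 1/τ = 1/11.401 = 0.088 rad/s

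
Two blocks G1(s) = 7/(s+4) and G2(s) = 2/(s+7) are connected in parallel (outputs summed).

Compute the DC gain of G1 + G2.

Parallel: G_eq = G1 + G2. DC gain = G1(0) + G2(0) = 7/4 + 2/7 = 1.75 + 0.2857 = 2.0357.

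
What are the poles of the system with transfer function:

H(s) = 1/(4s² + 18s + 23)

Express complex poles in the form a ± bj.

Discriminant = 18² - 4×4×23 = 324 - 368 = -44 < 0, so the poles are a complex conjugate pair s = (-18 ± j√44)/(2×4). Real part = -18/(2×4) = -18/8 = -2.25; imaginary part = ±√44/(2×4) ≈ 0.8292. Poles: s = -2.25 ± 0.8292j.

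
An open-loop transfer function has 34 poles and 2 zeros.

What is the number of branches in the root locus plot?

Root locus has n branches where n = number of poles = 34.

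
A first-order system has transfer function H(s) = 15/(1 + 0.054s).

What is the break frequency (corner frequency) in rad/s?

Corner frequency = 1/τ = 1/0.054 = 18.519 rad/s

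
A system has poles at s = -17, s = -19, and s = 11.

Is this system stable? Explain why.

Pole(s) at s = 11 are not in the left half-plane. System is unstable.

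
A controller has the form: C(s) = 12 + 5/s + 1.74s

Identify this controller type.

This is a Proportional-Integral-Derivative (PID) controller.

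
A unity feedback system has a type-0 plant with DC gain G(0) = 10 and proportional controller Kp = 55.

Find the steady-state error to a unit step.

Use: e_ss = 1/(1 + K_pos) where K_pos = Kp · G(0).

K_pos = Kp · G(0) = 55 × 10 = 550. e_ss = 1/(1 + 550) = 0.0018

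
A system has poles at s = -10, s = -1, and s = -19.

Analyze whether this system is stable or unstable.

All poles are in the left half-plane. System is stable.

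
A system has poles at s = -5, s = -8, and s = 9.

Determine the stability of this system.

Pole(s) at s = 9 are not in the left half-plane. System is unstable.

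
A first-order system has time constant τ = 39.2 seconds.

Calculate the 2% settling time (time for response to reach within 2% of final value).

For first-order system, 2% settling time ≈ 4τ = 4 × 39.2 = 156.8 s.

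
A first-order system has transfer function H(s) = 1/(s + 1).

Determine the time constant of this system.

For H(s) = 1/(s + 1/τ), the pole is at -1/τ = -1, so τ = 1/1 = 1 s.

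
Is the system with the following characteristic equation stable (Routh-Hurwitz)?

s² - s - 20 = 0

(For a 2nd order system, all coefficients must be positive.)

Coefficients: 1, -1, -20. b=-1, c=-20 not positive, so system is unstable.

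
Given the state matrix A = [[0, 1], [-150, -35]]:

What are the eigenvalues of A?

det(A - λI) = λ² - (-35)λ + 150 = (λ - (-30))(λ - (-5)). Eigenvalues: -30, -5.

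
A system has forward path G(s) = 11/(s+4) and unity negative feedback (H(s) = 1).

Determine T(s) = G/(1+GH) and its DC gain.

T(s) = G/(1+GH) = [11/(s+4)] / [1 + 11/(s+4)] = 11/(s+4+11) = 11/(s+15). DC gain = 11/15 = 0.7333.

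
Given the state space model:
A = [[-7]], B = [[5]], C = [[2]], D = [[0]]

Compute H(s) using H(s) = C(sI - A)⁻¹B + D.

(sI - A)⁻¹ = 1/(s + 7). H(s) = 2 × 5/(s + 7) + 0 = 10/(s + 7).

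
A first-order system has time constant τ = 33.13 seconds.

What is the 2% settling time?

For first-order system, 2% settling time ≈ 4τ = 4 × 33.13 = 132.52 s.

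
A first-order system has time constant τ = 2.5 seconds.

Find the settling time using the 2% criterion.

For first-order system, 2% settling time ≈ 4τ = 4 × 2.5 = 10.0 s.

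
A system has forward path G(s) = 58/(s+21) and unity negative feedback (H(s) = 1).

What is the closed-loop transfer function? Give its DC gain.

T(s) = G/(1+GH) = [58/(s+21)] / [1 + 58/(s+21)] = 58/(s+21+58) = 58/(s+79). DC gain = 58/79 = 0.7342.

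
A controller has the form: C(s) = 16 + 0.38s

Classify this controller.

This is a Proportional-Derivative (PD) controller.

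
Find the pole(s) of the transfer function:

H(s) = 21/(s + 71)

Pole is where denominator = 0: s + 71 = 0, so s = -71.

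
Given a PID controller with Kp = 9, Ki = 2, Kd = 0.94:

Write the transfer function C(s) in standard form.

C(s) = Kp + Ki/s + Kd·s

Substituting values: C(s) = 9 + 2/s + 0.94s = (0.94s² + 9s + 2)/s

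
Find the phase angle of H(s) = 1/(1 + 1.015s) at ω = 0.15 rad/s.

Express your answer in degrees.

Phase = -arctan(ωτ) = -arctan(0.15 × 1.015) = -8.7°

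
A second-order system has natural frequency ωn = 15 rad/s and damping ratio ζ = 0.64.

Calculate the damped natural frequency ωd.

ωd = ωn√(1 - ζ²) = 15√(1 - 0.64²) = 11.53 rad/s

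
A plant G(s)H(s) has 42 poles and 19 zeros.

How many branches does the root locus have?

Root locus has n branches where n = number of poles = 42.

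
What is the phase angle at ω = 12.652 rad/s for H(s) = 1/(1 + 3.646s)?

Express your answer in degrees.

Phase = -arctan(ωτ) = -arctan(12.652 × 3.646) = -88.8°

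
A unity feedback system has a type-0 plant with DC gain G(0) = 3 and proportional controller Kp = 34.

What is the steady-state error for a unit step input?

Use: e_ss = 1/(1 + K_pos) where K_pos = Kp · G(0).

K_pos = Kp · G(0) = 34 × 3 = 102. e_ss = 1/(1 + 102) = 0.0097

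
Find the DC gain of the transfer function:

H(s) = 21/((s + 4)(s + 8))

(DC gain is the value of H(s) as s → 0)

DC gain = H(0) = 21/(4 × 8) = 21/32 = 0.65625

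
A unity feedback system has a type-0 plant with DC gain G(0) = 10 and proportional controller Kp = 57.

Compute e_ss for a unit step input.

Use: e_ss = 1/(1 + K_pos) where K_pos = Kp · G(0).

K_pos = Kp · G(0) = 57 × 10 = 570. e_ss = 1/(1 + 570) = 0.0018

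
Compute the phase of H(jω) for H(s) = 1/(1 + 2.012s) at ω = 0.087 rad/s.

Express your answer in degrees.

Phase = -arctan(ωτ) = -arctan(0.087 × 2.012) = -9.9°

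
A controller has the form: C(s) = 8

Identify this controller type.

This is a Proportional (P) controller.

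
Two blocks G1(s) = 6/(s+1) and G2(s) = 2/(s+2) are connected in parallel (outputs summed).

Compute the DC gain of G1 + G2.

Parallel: G_eq = G1 + G2. DC gain = G1(0) + G2(0) = 6/1 + 2/2 = 6 + 1 = 7.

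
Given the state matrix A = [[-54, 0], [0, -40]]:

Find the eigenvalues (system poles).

For diagonal matrix, eigenvalues are diagonal entries: λ₁ = -54, λ₂ = -40.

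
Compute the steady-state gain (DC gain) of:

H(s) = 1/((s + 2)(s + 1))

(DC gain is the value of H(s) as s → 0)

DC gain = H(0) = 1/(2 × 1) = 1/2 = 0.5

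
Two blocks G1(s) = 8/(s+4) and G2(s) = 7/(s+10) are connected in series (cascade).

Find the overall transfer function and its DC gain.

Series: multiply transfer functions. G_eq = 8/(s+4) × 7/(s+10) = 56/((s+4)(s+10)). DC gain = 56/(4×10) = 1.4.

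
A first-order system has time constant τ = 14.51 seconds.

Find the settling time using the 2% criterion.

For first-order system, 2% settling time ≈ 4τ = 4 × 14.51 = 58.04 s.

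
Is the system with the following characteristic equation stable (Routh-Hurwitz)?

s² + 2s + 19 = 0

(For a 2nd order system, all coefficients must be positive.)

Coefficients: 1, 2, 19. All positive, so system is stable.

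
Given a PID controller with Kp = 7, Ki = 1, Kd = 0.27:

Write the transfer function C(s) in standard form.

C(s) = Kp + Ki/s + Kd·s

Substituting values: C(s) = 7 + 1/s + 0.27s = (0.27s² + 7s + 1)/s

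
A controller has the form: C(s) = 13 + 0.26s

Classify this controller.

This is a Proportional-Derivative (PD) controller.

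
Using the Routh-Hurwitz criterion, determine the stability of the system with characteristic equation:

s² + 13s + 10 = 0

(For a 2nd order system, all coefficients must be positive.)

Coefficients: 1, 13, 10. All positive, so system is stable.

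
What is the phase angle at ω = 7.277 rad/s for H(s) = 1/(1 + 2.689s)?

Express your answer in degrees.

Phase = -arctan(ωτ) = -arctan(7.277 × 2.689) = -87.1°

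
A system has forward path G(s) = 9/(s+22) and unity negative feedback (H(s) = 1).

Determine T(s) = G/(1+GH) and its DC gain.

T(s) = G/(1+GH) = [9/(s+22)] / [1 + 9/(s+22)] = 9/(s+22+9) = 9/(s+31). DC gain = 9/31 = 0.2903.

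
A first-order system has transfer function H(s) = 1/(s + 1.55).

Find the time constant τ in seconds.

For H(s) = 1/(s + 1/τ), the pole is at -1/τ = -1.55, so τ = 1/1.55 = 0.6452 s.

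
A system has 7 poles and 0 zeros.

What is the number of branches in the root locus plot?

Root locus has n branches where n = number of poles = 7.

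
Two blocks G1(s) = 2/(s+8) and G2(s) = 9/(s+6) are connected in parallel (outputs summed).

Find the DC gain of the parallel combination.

Parallel: G_eq = G1 + G2. DC gain = G1(0) + G2(0) = 2/8 + 9/6 = 0.25 + 1.5 = 1.75.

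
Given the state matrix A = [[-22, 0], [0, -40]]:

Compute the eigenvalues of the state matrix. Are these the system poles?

For diagonal matrix, eigenvalues are diagonal entries: λ₁ = -22, λ₂ = -40. Eigenvalues of A = system poles.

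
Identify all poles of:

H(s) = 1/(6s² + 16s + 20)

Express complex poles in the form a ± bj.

Discriminant = 16² - 4×6×20 = 256 - 480 = -224 < 0, so the poles are a complex conjugate pair s = (-16 ± j√224)/(2×6). Real part = -16/(2×6) = -16/12 ≈ -1.3333; imaginary part = ±√224/(2×6) ≈ 1.2472. Poles: s = -1.3333 ± 1.2472j.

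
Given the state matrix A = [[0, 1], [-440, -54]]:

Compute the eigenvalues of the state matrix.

det(A - λI) = λ² - (-54)λ + 440 = (λ - (-44))(λ - (-10)). Eigenvalues: -44, -10.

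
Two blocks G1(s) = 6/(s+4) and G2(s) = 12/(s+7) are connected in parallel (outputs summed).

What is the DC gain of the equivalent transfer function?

Parallel: G_eq = G1 + G2. DC gain = G1(0) + G2(0) = 6/4 + 12/7 = 1.5 + 1.7143 = 3.2143.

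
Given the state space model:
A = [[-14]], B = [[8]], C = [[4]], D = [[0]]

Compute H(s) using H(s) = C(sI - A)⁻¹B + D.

(sI - A)⁻¹ = 1/(s + 14). H(s) = 4 × 8/(s + 14) + 0 = 32/(s + 14).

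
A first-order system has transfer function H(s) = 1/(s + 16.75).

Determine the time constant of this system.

For H(s) = 1/(s + 1/τ), the pole is at -1/τ = -16.75, so τ = 1/16.75 = 0.0597 s.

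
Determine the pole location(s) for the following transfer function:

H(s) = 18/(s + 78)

Pole is where denominator = 0: s + 78 = 0, so s = -78.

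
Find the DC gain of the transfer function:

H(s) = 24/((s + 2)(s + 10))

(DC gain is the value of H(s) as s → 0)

DC gain = H(0) = 24/(2 × 10) = 24/20 = 1.2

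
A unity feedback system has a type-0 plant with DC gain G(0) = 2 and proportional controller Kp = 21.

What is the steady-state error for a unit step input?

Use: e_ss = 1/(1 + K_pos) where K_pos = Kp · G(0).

K_pos = Kp · G(0) = 21 × 2 = 42. e_ss = 1/(1 + 42) = 0.0233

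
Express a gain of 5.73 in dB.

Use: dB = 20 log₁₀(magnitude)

dB = 20 log₁₀(5.73) = 15.2 dB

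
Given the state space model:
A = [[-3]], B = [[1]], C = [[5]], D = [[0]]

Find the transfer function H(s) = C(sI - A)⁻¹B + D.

(sI - A)⁻¹ = 1/(s + 3). H(s) = 5 × 1/(s + 3) + 0 = 5/(s + 3).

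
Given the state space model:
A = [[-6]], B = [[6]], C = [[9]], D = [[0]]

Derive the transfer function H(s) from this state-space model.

(sI - A)⁻¹ = 1/(s + 6). H(s) = 9 × 6/(s + 6) + 0 = 54/(s + 6).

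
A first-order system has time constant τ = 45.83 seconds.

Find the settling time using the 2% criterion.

For first-order system, 2% settling time ≈ 4τ = 4 × 45.83 = 183.32 s.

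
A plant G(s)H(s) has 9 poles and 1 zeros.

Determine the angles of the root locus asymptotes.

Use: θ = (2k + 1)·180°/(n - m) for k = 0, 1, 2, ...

n - m = 9 - 1 = 8. Angles: θk = (2k + 1)·180°/8 = 22.5°, 67.5°, 112.5°, 157.5°, 202.5°, 247.5°, 292.5°, 337.5°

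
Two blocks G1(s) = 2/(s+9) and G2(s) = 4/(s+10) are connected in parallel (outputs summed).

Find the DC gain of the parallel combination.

Parallel: G_eq = G1 + G2. DC gain = G1(0) + G2(0) = 2/9 + 4/10 = 0.2222 + 0.4 = 0.6222.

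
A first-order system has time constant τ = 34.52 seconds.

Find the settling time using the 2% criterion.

For first-order system, 2% settling time ≈ 4τ = 4 × 34.52 = 138.08 s.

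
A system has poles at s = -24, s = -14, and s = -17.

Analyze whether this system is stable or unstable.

All poles are in the left half-plane. System is stable.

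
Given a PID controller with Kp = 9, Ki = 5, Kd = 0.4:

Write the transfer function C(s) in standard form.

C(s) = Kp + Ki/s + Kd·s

Substituting values: C(s) = 9 + 5/s + 0.4s = (0.4s² + 9s + 5)/s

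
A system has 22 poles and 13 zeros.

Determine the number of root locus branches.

Root locus has n branches where n = number of poles = 22.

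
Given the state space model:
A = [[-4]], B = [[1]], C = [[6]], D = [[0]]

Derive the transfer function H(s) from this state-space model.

(sI - A)⁻¹ = 1/(s + 4). H(s) = 6 × 1/(s + 4) + 0 = 6/(s + 4).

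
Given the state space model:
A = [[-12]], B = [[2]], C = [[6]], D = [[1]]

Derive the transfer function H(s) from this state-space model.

(sI - A)⁻¹ = 1/(s + 12). H(s) = 6×2/(s + 12) + 1 = (s + 24)/(s + 12).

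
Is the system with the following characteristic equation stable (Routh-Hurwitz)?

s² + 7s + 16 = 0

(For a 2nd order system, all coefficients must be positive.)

Coefficients: 1, 7, 16. All positive, so system is stable.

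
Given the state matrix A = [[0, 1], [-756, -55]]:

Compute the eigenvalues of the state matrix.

det(A - λI) = λ² - (-55)λ + 756 = (λ - (-28))(λ - (-27)). Eigenvalues: -28, -27.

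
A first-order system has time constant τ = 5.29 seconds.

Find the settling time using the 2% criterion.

For first-order system, 2% settling time ≈ 4τ = 4 × 5.29 = 21.16 s.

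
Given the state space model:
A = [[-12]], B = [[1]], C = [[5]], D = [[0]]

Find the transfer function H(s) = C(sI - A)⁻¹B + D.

(sI - A)⁻¹ = 1/(s + 12). H(s) = 5 × 1/(s + 12) + 0 = 5/(s + 12).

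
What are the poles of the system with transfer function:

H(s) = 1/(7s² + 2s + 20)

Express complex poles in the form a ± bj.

Discriminant = 2² - 4×7×20 = 4 - 560 = -556 < 0, so the poles are a complex conjugate pair s = (-2 ± j√556)/(2×7). Real part = -2/(2×7) = -2/14 ≈ -0.1429; imaginary part = ±√556/(2×7) ≈ 1.6843. Poles: s = -0.1429 ± 1.6843j.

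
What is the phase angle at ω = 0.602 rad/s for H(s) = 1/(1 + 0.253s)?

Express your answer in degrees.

Phase = -arctan(ωτ) = -arctan(0.602 × 0.253) = -8.7°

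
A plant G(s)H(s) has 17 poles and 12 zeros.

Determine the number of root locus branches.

Root locus has n branches where n = number of poles = 17.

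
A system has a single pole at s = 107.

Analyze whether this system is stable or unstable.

Pole at s = 107 is in the right half-plane. Unstable.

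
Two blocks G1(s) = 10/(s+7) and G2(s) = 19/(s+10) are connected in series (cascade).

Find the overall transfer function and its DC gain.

Series: multiply transfer functions. G_eq = 10/(s+7) × 19/(s+10) = 190/((s+7)(s+10)). DC gain = 190/(7×10) = 2.7143.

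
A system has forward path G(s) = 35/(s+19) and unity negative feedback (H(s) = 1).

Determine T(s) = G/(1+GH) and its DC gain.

T(s) = G/(1+GH) = [35/(s+19)] / [1 + 35/(s+19)] = 35/(s+19+35) = 35/(s+54). DC gain = 35/54 = 0.6481.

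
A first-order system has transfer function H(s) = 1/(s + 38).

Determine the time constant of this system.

For H(s) = 1/(s + 1/τ), the pole is at -1/τ = -38, so τ = 1/38 = 0.0263 s.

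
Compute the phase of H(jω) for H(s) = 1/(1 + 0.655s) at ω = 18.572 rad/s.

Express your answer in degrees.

Phase = -arctan(ωτ) = -arctan(18.572 × 0.655) = -85.3°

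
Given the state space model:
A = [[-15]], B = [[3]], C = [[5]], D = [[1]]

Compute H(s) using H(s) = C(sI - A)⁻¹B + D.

(sI - A)⁻¹ = 1/(s + 15). H(s) = 5×3/(s + 15) + 1 = (s + 30)/(s + 15).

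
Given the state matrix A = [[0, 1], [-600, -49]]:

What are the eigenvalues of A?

det(A - λI) = λ² - (-49)λ + 600 = (λ - (-24))(λ - (-25)). Eigenvalues: -24, -25.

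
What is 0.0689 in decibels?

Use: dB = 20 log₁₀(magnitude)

dB = 20 log₁₀(0.0689) = -23.2 dB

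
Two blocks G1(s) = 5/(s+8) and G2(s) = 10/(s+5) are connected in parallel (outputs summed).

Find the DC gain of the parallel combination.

Parallel: G_eq = G1 + G2. DC gain = G1(0) + G2(0) = 5/8 + 10/5 = 0.625 + 2 = 2.625.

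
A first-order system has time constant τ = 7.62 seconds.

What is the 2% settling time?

For first-order system, 2% settling time ≈ 4τ = 4 × 7.62 = 30.48 s.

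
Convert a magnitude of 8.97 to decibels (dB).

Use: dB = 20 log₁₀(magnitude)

dB = 20 log₁₀(8.97) = 19.1 dB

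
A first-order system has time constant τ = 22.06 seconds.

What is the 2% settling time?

For first-order system, 2% settling time ≈ 4τ = 4 × 22.06 = 88.24 s.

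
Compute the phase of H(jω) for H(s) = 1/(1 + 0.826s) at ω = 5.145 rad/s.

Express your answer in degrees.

Phase = -arctan(ωτ) = -arctan(5.145 × 0.826) = -76.8°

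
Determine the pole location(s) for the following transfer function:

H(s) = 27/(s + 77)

Pole is where denominator = 0: s + 77 = 0, so s = -77.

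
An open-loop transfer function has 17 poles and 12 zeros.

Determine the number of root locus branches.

Root locus has n branches where n = number of poles = 17.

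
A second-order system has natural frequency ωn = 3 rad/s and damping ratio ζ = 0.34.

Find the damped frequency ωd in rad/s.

ωd = ωn√(1 - ζ²) = 3√(1 - 0.34²) = 2.82 rad/s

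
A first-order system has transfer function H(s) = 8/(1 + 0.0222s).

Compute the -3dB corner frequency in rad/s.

Corner frequency = 1/τ = 1/0.0222 = 45.045 rad/s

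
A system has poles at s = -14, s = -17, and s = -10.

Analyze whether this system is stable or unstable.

All poles are in the left half-plane. System is stable.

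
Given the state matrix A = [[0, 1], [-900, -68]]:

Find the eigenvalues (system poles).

det(A - λI) = λ² - (-68)λ + 900 = (λ - (-50))(λ - (-18)). Eigenvalues: -50, -18.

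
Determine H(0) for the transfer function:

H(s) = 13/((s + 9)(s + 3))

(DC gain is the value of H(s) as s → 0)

DC gain = H(0) = 13/(9 × 3) = 13/27 = 0.4815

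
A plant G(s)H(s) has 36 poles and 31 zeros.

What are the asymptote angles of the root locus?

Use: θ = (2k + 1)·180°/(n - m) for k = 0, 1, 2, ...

n - m = 36 - 31 = 5. Angles: θk = (2k + 1)·180°/5 = 36°, 108°, 180°, 252°, 324°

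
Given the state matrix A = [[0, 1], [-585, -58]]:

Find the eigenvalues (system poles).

det(A - λI) = λ² - (-58)λ + 585 = (λ - (-45))(λ - (-13)). Eigenvalues: -45, -13.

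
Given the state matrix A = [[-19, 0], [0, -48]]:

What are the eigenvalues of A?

For diagonal matrix, eigenvalues are diagonal entries: λ₁ = -19, λ₂ = -48.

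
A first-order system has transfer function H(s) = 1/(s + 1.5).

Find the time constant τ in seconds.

For H(s) = 1/(s + 1/τ), the pole is at -1/τ = -1.5, so τ = 1/1.5 = 0.6667 s.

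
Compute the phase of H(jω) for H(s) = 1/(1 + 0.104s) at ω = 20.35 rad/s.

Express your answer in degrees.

Phase = -arctan(ωτ) = -arctan(20.35 × 0.104) = -64.7°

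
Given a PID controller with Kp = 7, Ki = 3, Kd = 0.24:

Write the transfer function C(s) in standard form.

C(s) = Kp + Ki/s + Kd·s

Substituting values: C(s) = 7 + 3/s + 0.24s = (0.24s² + 7s + 3)/s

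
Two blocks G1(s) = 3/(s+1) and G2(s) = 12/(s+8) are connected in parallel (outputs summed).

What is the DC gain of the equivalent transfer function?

Parallel: G_eq = G1 + G2. DC gain = G1(0) + G2(0) = 3/1 + 12/8 = 3 + 1.5 = 4.5.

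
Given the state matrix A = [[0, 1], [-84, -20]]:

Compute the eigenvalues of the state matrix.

det(A - λI) = λ² - (-20)λ + 84 = (λ - (-6))(λ - (-14)). Eigenvalues: -6, -14.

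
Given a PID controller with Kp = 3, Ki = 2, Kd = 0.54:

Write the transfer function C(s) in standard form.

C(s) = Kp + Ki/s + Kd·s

Substituting values: C(s) = 3 + 2/s + 0.54s = (0.54s² + 3s + 2)/s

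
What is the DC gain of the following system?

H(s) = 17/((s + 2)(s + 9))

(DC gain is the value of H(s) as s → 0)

DC gain = H(0) = 17/(2 × 9) = 17/18 = 0.9444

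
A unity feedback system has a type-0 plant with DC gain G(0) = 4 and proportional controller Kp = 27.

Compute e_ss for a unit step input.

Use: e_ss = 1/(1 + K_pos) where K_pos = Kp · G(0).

K_pos = Kp · G(0) = 27 × 4 = 108. e_ss = 1/(1 + 108) = 0.0092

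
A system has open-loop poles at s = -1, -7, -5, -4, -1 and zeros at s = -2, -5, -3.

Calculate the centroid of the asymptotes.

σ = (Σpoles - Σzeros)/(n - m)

σ = (Σpoles - Σzeros)/(n - m) = (-18 - (-10))/(5 - 3) = -8/2 = -4.0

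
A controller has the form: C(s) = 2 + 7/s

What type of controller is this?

This is a Proportional-Integral (PI) controller.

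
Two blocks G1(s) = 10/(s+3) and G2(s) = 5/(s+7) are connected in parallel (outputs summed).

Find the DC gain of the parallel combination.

Parallel: G_eq = G1 + G2. DC gain = G1(0) + G2(0) = 10/3 + 5/7 = 3.3333 + 0.7143 = 4.0476.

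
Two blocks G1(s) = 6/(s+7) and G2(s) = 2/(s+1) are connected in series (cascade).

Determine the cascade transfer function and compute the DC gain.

Series: multiply transfer functions. G_eq = 6/(s+7) × 2/(s+1) = 12/((s+7)(s+1)). DC gain = 12/(7×1) = 1.7143.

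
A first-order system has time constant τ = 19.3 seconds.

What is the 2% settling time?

For first-order system, 2% settling time ≈ 4τ = 4 × 19.3 = 77.2 s.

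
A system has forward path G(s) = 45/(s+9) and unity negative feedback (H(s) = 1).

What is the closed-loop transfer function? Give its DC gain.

T(s) = G/(1+GH) = [45/(s+9)] / [1 + 45/(s+9)] = 45/(s+9+45) = 45/(s+54). DC gain = 45/54 = 0.8333.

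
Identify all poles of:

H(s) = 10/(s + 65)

Pole is where denominator = 0: s + 65 = 0, so s = -65.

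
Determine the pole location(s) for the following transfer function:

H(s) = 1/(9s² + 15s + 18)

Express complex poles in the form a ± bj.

Discriminant = 15² - 4×9×18 = 225 - 648 = -423 < 0, so the poles are a complex conjugate pair s = (-15 ± j√423)/(2×9). Real part = -15/(2×9) = -15/18 ≈ -0.8333; imaginary part = ±√423/(2×9) ≈ 1.1426. Poles: s = -0.8333 ± 1.1426j.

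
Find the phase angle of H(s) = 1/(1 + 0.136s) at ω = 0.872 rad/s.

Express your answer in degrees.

Phase = -arctan(ωτ) = -arctan(0.872 × 0.136) = -6.8°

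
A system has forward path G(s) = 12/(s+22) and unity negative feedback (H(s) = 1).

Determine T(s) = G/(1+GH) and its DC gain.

T(s) = G/(1+GH) = [12/(s+22)] / [1 + 12/(s+22)] = 12/(s+22+12) = 12/(s+34). DC gain = 12/34 = 0.3529.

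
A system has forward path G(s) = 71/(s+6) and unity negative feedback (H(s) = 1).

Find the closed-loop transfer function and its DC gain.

T(s) = G/(1+GH) = [71/(s+6)] / [1 + 71/(s+6)] = 71/(s+6+71) = 71/(s+77). DC gain = 71/77 = 0.9221.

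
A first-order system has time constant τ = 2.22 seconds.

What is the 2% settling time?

For first-order system, 2% settling time ≈ 4τ = 4 × 2.22 = 8.88 s.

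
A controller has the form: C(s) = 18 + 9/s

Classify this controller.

This is a Proportional-Integral (PI) controller.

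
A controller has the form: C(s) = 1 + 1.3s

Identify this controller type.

This is a Proportional-Derivative (PD) controller.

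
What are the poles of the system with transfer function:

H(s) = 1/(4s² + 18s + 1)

Discriminant = 18² - 4×4×1 = 324 - 16 = 308 > 0, so two distinct real poles. Using quadratic formula: s = (-18 ± √308)/(2×4) = (-18 ± √308)/8, with √308 ≈ 17.5499. s₁ ≈ -0.0563, s₂ ≈ -4.4437. Poles: s₁ = -0.0563, s₂ = -4.4437.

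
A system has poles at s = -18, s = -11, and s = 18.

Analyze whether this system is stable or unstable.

Pole(s) at s = 18 are not in the left half-plane. System is unstable.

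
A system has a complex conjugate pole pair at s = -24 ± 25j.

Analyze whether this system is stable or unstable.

Real part of poles is -24 (< 0, left half-plane). Stable.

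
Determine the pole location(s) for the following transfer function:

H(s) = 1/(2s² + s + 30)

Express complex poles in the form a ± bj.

Discriminant = 1² - 4×2×30 = 1 - 240 = -239 < 0, so the poles are a complex conjugate pair s = (-1 ± j√239)/(2×2). Real part = -1/(2×2) = -1/4 = -0.25; imaginary part = ±√239/(2×2) ≈ 3.8649. Poles: s = -0.25 ± 3.8649j.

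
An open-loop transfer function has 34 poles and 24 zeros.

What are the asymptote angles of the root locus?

n - m = 34 - 24 = 10. Angles: θk = (2k + 1)·180°/10 = 18°, 54°, 90°, 126°, 162°, 198°, 234°, 270°, 306°, 342°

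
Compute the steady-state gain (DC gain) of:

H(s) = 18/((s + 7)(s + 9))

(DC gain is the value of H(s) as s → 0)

DC gain = H(0) = 18/(7 × 9) = 18/63 = 0.2857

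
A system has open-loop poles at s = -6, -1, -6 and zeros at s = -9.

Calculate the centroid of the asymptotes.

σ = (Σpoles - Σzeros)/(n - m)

σ = (Σpoles - Σzeros)/(n - m) = (-13 - (-9))/(3 - 1) = -4/2 = -2.0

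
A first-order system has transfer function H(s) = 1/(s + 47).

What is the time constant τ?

For H(s) = 1/(s + 1/τ), the pole is at -1/τ = -47, so τ = 1/47 = 0.0213 s.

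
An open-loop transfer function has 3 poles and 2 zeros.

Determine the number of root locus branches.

Root locus has n branches where n = number of poles = 3.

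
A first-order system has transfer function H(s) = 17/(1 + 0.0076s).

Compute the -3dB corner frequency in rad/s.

Corner frequency = 1/τ = 1/0.0076 = 131.579 rad/s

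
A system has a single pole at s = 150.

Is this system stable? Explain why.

Pole at s = 150 is in the right half-plane. Unstable.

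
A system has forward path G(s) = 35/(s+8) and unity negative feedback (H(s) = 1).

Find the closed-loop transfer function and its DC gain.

T(s) = G/(1+GH) = [35/(s+8)] / [1 + 35/(s+8)] = 35/(s+8+35) = 35/(s+43). DC gain = 35/43 = 0.8140.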